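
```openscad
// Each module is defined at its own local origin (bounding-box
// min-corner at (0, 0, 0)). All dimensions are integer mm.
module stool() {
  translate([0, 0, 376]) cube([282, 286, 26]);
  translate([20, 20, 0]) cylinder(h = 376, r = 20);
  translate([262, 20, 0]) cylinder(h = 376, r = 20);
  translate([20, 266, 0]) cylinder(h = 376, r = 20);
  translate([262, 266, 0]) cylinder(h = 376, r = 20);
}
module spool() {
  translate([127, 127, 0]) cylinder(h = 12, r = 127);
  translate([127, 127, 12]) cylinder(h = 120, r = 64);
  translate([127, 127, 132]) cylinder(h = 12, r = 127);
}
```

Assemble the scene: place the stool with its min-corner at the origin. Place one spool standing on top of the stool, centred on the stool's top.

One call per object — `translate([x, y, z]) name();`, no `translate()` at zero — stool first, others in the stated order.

stool();
translate([14, 16, 402]) spool();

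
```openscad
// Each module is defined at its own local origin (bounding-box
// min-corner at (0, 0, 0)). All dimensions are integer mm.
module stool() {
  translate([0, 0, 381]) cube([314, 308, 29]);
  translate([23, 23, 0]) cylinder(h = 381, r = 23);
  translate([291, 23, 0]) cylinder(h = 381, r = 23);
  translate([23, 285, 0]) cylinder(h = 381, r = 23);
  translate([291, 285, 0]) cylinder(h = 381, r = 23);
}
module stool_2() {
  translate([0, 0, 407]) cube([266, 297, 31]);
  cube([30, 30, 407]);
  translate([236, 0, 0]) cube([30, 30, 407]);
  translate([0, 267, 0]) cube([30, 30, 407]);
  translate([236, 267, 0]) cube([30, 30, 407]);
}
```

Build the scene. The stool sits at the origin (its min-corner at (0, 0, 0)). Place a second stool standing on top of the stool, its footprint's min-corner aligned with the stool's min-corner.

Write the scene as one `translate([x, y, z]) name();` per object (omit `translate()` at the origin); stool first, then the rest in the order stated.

stool();
translate([0, 0, 410]) stool_2();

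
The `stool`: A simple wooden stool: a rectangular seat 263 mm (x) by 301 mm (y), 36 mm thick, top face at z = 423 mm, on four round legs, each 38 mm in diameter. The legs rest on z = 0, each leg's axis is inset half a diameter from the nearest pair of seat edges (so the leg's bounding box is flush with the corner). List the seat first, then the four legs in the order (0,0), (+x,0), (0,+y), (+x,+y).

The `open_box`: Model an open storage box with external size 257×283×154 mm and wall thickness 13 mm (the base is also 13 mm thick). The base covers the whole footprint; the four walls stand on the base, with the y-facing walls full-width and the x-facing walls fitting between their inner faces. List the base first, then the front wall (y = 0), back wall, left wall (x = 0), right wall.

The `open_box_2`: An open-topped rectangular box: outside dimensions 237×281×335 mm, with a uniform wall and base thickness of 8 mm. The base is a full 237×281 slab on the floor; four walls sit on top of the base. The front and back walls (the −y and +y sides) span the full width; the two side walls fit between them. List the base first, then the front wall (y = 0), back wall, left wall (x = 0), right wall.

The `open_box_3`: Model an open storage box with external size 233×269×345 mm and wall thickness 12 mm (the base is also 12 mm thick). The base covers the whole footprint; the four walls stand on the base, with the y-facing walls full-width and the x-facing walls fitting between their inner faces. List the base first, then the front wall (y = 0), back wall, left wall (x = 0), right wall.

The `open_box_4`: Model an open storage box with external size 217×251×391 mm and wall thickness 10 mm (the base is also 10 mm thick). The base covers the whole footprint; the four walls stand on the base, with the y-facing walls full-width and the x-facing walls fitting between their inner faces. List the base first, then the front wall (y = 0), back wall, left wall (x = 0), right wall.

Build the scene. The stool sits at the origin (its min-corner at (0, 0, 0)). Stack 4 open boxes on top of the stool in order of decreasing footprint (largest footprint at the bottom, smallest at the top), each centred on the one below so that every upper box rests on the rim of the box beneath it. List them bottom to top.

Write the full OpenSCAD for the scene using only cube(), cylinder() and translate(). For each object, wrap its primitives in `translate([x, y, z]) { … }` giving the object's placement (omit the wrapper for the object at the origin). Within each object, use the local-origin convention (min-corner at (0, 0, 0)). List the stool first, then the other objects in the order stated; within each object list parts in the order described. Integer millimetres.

translate([0, 0, 387]) cube([263, 301, 36]);
translate([19, 19, 0]) cylinder(h = 387, r = 19);
translate([244, 19, 0]) cylinder(h = 387, r = 19);
translate([19, 282, 0]) cylinder(h = 387, r = 19);
translate([244, 282, 0]) cylinder(h = 387, r = 19);
translate([3, 9, 423]) {
  cube([257, 283, 13]);
  translate([0, 0, 13]) cube([257, 13, 141]);
  translate([0, 270, 13]) cube([257, 13, 141]);
  translate([0, 13, 13]) cube([13, 257, 141]);
  translate([244, 13, 13]) cube([13, 257, 141]);
}
translate([13, 10, 577]) {
  cube([237, 281, 8]);
  translate([0, 0, 8]) cube([237, 8, 327]);
  translate([0, 273, 8]) cube([237, 8, 327]);
  translate([0, 8, 8]) cube([8, 265, 327]);
  translate([229, 8, 8]) cube([8, 265, 327]);
}
translate([15, 16, 912]) {
  cube([233, 269, 12]);
  translate([0, 0, 12]) cube([233, 12, 333]);
  translate([0, 257, 12]) cube([233, 12, 333]);
  translate([0, 12, 12]) cube([12, 245, 333]);
  translate([221, 12, 12]) cube([12, 245, 333]);
}
translate([23, 25, 1257]) {
  cube([217, 251, 10]);
  translate([0, 0, 10]) cube([217, 10, 381]);
  translate([0, 241, 10]) cube([217, 10, 381]);
  translate([0, 10, 10]) cube([10, 231, 381]);
  translate([207, 10, 10]) cube([10, 231, 381]);
}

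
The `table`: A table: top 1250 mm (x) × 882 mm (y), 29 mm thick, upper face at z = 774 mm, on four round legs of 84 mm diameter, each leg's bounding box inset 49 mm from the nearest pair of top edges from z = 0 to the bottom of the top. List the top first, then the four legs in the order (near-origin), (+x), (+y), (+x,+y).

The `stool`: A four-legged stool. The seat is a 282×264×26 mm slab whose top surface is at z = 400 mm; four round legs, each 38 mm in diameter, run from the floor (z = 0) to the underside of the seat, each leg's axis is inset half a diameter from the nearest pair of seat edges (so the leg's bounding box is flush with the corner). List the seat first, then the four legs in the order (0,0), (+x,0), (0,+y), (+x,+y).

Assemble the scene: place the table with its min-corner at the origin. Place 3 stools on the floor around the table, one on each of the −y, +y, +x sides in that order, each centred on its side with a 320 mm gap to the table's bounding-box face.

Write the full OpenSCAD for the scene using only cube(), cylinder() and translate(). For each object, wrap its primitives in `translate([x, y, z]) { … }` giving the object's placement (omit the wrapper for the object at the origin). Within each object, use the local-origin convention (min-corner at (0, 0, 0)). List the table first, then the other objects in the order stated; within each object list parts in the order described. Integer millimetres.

translate([0, 0, 745]) cube([1250, 882, 29]);
translate([91, 91, 0]) cylinder(h = 745, r = 42);
translate([1159, 91, 0]) cylinder(h = 745, r = 42);
translate([91, 791, 0]) cylinder(h = 745, r = 42);
translate([1159, 791, 0]) cylinder(h = 745, r = 42);
translate([484, -584, 0]) {
  translate([0, 0, 374]) cube([282, 264, 26]);
  translate([19, 19, 0]) cylinder(h = 374, r = 19);
  translate([263, 19, 0]) cylinder(h = 374, r = 19);
  translate([19, 245, 0]) cylinder(h = 374, r = 19);
  translate([263, 245, 0]) cylinder(h = 374, r = 19);
}
translate([484, 1202, 0]) {
  translate([0, 0, 374]) cube([282, 264, 26]);
  translate([19, 19, 0]) cylinder(h = 374, r = 19);
  translate([263, 19, 0]) cylinder(h = 374, r = 19);
  translate([19, 245, 0]) cylinder(h = 374, r = 19);
  translate([263, 245, 0]) cylinder(h = 374, r = 19);
}
translate([1570, 309, 0]) {
  translate([0, 0, 374]) cube([282, 264, 26]);
  translate([19, 19, 0]) cylinder(h = 374, r = 19);
  translate([263, 19, 0]) cylinder(h = 374, r = 19);
  translate([19, 245, 0]) cylinder(h = 374, r = 19);
  translate([263, 245, 0]) cylinder(h = 374, r = 19);
}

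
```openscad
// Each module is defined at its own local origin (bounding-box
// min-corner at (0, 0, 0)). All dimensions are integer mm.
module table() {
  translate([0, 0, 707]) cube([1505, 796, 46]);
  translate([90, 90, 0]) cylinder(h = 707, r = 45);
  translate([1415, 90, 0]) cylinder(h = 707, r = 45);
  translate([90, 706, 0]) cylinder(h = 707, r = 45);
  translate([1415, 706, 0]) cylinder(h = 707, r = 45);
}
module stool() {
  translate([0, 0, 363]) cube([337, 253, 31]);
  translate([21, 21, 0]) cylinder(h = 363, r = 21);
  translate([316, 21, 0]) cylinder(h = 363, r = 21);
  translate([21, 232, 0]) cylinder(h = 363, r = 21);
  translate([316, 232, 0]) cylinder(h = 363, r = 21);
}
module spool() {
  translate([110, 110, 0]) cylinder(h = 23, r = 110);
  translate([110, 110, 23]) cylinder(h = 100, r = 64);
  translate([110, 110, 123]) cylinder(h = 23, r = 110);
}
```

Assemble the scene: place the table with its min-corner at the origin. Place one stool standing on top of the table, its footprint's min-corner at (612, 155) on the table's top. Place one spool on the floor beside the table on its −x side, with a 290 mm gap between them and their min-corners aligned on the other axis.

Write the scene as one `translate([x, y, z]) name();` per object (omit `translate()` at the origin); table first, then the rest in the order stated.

table();
translate([612, 155, 753]) stool();
translate([-510, 0, 0]) spool();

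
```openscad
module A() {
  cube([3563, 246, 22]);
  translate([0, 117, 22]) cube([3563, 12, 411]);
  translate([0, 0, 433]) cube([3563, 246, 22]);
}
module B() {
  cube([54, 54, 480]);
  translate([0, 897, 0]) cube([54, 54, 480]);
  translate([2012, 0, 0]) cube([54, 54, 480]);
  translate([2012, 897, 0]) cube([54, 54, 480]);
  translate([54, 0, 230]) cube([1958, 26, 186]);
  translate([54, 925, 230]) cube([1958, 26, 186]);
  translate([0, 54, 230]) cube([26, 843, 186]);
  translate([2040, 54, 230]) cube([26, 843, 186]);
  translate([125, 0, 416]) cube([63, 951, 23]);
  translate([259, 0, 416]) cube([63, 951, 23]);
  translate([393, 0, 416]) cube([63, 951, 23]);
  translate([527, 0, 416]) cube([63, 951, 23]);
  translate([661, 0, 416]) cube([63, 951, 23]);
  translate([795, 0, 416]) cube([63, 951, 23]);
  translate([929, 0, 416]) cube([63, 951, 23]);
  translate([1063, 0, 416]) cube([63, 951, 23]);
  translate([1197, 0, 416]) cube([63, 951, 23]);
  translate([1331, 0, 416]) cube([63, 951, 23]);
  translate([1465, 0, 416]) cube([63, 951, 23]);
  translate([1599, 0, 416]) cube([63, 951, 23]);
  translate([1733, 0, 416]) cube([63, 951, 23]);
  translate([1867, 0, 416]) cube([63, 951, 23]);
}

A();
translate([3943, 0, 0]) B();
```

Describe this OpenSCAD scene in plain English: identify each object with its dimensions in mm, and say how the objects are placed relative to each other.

A is an I-beam lying along x, 3563 mm long. Overall section height 455 mm. Two flanges 246 mm wide (y) and 22 mm thick, one on the floor and one at the top; a web 12 mm thick runs between them, centred on the flange width.

B is a bed frame 2066 mm long (x) by 951 mm wide (y). Four 54×54 mm corner posts, 480 mm tall, at the corners of the footprint. Four rails of 26 mm thickness and 186 mm height run between adjacent posts with their undersides at z = 230 mm, their outer faces flush with the outside of the frame (the two x-running rails run between the posts' inner faces; the two y-running rails run between the posts' inner faces). 14 slats, each 63 mm wide (x) and 23 mm thick, lie across the top of the two x-running rails, running the full 951 mm width of the frame in y; the slats are evenly spaced along x between the inner faces of the end posts with equal gaps (rounded down to the nearest mm) at the −x end and between each pair — any rounding remainder accumulates at the +x end.

The bed frame is on the floor beside the I-beam on its +x side.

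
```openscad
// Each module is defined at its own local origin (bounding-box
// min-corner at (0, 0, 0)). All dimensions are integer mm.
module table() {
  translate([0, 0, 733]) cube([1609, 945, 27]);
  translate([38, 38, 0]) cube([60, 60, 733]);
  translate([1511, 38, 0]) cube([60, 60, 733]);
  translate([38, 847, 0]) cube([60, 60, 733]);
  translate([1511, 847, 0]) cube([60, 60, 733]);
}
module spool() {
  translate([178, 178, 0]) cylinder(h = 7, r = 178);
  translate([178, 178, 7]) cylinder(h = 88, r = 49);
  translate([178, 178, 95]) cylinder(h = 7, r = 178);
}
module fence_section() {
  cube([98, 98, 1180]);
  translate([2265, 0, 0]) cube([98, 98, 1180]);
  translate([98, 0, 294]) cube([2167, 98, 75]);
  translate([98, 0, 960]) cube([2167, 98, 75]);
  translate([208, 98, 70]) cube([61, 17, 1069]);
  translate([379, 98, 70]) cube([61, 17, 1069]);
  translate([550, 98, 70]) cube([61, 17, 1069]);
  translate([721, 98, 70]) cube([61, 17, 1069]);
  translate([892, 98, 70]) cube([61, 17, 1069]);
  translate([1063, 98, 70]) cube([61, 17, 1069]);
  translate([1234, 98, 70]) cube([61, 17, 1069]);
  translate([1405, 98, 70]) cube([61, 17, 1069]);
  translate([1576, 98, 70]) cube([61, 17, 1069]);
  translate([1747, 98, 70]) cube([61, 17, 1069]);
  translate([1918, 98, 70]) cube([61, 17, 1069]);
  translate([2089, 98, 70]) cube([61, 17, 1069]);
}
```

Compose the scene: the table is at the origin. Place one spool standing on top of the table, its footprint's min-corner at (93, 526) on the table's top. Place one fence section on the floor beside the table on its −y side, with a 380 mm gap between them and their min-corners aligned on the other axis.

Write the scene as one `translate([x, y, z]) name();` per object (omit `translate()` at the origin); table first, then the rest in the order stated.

table();
translate([93, 526, 760]) spool();
translate([0, -495, 0]) fence_section();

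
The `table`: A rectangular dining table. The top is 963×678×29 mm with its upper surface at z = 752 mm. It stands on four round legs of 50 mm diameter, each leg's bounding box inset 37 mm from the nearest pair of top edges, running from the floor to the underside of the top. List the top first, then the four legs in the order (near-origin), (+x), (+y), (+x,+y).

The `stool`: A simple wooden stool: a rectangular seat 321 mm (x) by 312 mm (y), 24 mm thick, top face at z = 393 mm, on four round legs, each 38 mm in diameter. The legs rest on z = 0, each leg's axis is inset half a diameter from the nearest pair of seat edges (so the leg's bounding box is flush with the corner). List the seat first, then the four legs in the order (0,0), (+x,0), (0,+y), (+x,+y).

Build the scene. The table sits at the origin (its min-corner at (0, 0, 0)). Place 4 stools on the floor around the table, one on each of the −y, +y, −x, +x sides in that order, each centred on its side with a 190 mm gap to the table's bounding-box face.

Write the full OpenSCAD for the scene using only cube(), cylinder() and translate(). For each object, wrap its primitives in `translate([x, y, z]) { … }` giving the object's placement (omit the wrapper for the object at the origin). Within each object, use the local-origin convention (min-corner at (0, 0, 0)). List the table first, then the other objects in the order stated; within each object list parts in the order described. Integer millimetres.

translate([0, 0, 723]) cube([963, 678, 29]);
translate([62, 62, 0]) cylinder(h = 723, r = 25);
translate([901, 62, 0]) cylinder(h = 723, r = 25);
translate([62, 616, 0]) cylinder(h = 723, r = 25);
translate([901, 616, 0]) cylinder(h = 723, r = 25);
translate([321, -502, 0]) {
  translate([0, 0, 369]) cube([321, 312, 24]);
  translate([19, 19, 0]) cylinder(h = 369, r = 19);
  translate([302, 19, 0]) cylinder(h = 369, r = 19);
  translate([19, 293, 0]) cylinder(h = 369, r = 19);
  translate([302, 293, 0]) cylinder(h = 369, r = 19);
}
translate([321, 868, 0]) {
  translate([0, 0, 369]) cube([321, 312, 24]);
  translate([19, 19, 0]) cylinder(h = 369, r = 19);
  translate([302, 19, 0]) cylinder(h = 369, r = 19);
  translate([19, 293, 0]) cylinder(h = 369, r = 19);
  translate([302, 293, 0]) cylinder(h = 369, r = 19);
}
translate([-511, 183, 0]) {
  translate([0, 0, 369]) cube([321, 312, 24]);
  translate([19, 19, 0]) cylinder(h = 369, r = 19);
  translate([302, 19, 0]) cylinder(h = 369, r = 19);
  translate([19, 293, 0]) cylinder(h = 369, r = 19);
  translate([302, 293, 0]) cylinder(h = 369, r = 19);
}
translate([1153, 183, 0]) {
  translate([0, 0, 369]) cube([321, 312, 24]);
  translate([19, 19, 0]) cylinder(h = 369, r = 19);
  translate([302, 19, 0]) cylinder(h = 369, r = 19);
  translate([19, 293, 0]) cylinder(h = 369, r = 19);
  translate([302, 293, 0]) cylinder(h = 369, r = 19);
}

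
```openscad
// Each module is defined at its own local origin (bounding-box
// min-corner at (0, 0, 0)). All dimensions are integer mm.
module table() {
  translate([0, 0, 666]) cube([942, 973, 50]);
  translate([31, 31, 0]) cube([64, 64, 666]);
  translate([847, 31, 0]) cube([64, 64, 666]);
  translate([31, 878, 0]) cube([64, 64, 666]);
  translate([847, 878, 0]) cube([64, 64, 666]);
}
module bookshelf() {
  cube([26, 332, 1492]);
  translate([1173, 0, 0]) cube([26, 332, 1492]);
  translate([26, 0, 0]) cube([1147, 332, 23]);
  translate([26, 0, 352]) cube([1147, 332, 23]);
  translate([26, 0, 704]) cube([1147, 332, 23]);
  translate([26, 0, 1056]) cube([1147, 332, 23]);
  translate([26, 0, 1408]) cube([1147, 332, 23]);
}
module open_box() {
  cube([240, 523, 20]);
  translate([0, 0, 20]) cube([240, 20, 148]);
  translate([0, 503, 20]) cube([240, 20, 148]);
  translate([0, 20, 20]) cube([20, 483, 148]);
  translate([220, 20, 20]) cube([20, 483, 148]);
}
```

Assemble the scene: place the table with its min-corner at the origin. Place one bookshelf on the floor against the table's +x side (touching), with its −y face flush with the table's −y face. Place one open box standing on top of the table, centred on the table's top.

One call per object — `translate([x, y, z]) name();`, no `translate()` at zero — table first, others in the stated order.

table();
translate([942, 0, 0]) bookshelf();
translate([351, 225, 716]) open_box();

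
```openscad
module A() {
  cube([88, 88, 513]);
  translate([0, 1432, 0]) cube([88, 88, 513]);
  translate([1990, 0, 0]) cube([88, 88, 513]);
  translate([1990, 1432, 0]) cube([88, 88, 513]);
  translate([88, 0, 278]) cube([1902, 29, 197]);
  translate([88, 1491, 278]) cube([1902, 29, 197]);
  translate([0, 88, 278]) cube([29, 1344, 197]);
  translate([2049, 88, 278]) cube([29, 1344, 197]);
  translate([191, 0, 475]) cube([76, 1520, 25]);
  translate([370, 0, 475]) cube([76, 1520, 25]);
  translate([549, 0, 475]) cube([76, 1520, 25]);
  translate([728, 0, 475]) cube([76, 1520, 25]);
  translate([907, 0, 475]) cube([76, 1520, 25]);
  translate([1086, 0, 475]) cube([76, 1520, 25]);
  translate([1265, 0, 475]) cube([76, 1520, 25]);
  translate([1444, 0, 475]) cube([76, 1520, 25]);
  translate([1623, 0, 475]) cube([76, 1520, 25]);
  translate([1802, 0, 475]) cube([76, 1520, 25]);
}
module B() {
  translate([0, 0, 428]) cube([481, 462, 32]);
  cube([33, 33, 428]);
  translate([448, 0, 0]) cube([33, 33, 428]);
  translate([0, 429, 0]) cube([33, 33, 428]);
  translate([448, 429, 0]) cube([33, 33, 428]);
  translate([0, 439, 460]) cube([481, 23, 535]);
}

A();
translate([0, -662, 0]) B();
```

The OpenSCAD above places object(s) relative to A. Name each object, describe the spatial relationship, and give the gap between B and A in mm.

The chair's nearest face is 200 mm from the bed frame's −y face.

A is a bed frame. B is a chair. The chair is on the floor beside the bed frame on its −y side. The gap between the chair and the bed frame is 200 mm.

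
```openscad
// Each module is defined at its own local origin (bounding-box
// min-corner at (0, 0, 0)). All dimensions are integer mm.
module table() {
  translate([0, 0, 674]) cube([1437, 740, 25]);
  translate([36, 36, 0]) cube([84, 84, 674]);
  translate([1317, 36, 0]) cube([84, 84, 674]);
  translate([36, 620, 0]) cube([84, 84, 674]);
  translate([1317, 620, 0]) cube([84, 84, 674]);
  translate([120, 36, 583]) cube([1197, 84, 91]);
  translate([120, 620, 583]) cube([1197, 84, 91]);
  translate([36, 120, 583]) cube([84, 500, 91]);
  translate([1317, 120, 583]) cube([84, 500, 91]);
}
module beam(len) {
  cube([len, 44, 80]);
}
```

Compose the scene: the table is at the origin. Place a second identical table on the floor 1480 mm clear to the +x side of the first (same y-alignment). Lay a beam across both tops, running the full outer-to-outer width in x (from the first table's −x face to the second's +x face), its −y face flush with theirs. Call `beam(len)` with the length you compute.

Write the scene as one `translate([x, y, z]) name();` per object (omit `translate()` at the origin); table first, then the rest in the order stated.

table();
translate([2917, 0, 0]) table();
translate([0, 0, 699]) beam(4354);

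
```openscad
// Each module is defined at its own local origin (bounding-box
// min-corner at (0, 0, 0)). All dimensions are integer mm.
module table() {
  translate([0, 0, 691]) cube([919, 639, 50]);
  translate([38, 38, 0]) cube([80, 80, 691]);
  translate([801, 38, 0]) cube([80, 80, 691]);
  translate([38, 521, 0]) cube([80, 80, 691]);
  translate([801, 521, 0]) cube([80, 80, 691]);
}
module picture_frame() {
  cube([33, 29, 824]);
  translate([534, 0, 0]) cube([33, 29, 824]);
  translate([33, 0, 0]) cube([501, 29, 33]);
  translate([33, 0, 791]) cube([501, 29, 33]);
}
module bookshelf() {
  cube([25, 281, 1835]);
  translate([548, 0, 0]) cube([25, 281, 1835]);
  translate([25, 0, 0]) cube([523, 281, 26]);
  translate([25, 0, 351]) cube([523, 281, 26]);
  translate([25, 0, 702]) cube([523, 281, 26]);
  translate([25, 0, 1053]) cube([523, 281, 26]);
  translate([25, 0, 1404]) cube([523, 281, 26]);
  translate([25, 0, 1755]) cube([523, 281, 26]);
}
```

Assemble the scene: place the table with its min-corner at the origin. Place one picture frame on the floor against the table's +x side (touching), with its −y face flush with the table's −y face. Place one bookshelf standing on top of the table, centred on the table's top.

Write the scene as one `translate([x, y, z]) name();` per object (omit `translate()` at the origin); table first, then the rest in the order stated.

table();
translate([919, 0, 0]) picture_frame();
translate([173, 179, 741]) bookshelf();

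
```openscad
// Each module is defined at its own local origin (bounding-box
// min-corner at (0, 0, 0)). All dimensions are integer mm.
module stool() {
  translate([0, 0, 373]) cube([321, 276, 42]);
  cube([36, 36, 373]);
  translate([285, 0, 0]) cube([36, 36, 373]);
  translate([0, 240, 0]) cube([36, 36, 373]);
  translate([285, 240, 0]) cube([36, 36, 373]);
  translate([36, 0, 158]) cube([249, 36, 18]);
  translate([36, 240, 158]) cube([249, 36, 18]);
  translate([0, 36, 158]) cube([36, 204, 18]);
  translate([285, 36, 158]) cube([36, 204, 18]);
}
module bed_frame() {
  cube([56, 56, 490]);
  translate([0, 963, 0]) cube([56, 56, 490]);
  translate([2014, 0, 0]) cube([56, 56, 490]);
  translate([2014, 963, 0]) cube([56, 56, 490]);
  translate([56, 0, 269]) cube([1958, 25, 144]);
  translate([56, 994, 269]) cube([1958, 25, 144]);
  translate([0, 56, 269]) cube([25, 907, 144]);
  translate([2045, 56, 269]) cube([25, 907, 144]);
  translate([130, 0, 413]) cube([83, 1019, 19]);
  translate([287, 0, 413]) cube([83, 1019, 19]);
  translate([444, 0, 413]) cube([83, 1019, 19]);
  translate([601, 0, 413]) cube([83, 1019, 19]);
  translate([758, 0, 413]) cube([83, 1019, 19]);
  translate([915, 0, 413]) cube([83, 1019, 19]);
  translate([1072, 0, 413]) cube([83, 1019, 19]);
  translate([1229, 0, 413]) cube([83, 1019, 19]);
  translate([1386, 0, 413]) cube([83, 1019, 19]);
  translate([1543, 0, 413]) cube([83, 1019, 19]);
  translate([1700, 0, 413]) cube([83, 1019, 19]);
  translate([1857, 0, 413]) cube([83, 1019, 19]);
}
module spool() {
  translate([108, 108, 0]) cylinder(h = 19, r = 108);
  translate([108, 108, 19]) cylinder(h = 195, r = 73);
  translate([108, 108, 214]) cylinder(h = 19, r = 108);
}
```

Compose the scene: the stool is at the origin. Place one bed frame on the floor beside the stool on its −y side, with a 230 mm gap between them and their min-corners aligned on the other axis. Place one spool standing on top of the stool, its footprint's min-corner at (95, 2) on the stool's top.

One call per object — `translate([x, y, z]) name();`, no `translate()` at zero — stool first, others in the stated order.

stool();
translate([0, -1249, 0]) bed_frame();
translate([95, 2, 415]) spool();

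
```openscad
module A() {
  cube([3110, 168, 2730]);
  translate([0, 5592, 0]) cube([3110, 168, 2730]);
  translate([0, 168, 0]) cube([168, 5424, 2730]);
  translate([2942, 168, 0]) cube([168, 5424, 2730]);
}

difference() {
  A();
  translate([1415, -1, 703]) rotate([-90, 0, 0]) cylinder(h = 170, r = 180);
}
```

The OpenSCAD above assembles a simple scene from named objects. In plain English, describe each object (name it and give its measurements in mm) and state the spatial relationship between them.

A is a box-shaped house frame (walls only): outside footprint 3110×5760 mm, wall height 2730 mm, wall thickness 168 mm. The two y-facing walls run the full x-width; the two x-facing walls fit between the inner faces of the y-facing walls.

The house frame has a circular hole of radius 180 mm through its front wall, centred at (x = 1415, z = 703).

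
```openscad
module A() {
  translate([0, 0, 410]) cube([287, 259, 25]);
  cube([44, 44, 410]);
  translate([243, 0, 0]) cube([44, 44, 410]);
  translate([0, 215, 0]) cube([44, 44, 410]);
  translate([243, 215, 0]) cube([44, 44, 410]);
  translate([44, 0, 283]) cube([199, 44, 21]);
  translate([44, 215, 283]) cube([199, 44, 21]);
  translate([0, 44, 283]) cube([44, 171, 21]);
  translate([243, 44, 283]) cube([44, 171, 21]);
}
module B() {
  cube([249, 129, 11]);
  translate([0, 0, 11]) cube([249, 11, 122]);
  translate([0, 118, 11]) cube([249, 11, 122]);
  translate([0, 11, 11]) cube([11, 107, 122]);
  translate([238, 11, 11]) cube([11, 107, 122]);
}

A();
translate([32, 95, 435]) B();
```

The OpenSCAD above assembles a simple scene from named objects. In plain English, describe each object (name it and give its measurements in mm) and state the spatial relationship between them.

A is a simple wooden stool: a rectangular seat 287 mm (x) by 259 mm (y), 25 mm thick, top face at z = 435 mm, on four square legs, each 44×44 mm in cross-section. The legs rest on z = 0, each flush with a corner of the seat. Four stretchers, 44 mm wide and 21 mm tall, connect adjacent legs with their undersides at z = 283 mm, each running between the inner faces of the legs it joins and aligned with the legs' outer faces on the other axis.

B is an open-topped rectangular box: outside dimensions 249×129×133 mm, with a uniform wall and base thickness of 11 mm. The base is a full 249×129 slab on the floor; four walls sit on top of the base. The front and back walls (the −y and +y sides) span the full width; the two side walls fit between them.

The open box is on top of the stool.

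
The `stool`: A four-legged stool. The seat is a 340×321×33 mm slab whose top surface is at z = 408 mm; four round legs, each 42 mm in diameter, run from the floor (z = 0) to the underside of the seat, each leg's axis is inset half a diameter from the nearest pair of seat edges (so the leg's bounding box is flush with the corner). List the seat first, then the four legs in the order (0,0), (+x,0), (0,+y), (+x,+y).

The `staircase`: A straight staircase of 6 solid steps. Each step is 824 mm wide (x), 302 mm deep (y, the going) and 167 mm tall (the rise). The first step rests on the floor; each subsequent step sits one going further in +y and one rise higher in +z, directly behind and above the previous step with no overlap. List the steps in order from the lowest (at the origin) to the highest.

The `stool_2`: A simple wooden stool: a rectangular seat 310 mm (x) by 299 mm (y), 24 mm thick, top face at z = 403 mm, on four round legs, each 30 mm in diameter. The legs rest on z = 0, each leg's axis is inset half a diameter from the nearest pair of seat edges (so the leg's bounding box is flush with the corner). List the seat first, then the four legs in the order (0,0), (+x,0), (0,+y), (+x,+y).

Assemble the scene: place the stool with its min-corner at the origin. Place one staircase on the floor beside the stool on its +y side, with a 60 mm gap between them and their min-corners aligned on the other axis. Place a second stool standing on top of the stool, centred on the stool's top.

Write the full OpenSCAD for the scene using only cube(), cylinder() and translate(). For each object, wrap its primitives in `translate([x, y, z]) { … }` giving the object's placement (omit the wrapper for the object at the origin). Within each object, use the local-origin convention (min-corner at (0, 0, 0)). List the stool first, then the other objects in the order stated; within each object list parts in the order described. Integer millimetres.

translate([0, 0, 375]) cube([340, 321, 33]);
translate([21, 21, 0]) cylinder(h = 375, r = 21);
translate([319, 21, 0]) cylinder(h = 375, r = 21);
translate([21, 300, 0]) cylinder(h = 375, r = 21);
translate([319, 300, 0]) cylinder(h = 375, r = 21);
translate([0, 381, 0]) {
  cube([824, 302, 167]);
  translate([0, 302, 167]) cube([824, 302, 167]);
  translate([0, 604, 334]) cube([824, 302, 167]);
  translate([0, 906, 501]) cube([824, 302, 167]);
  translate([0, 1208, 668]) cube([824, 302, 167]);
  translate([0, 1510, 835]) cube([824, 302, 167]);
}
translate([15, 11, 408]) {
  translate([0, 0, 379]) cube([310, 299, 24]);
  translate([15, 15, 0]) cylinder(h = 379, r = 15);
  translate([295, 15, 0]) cylinder(h = 379, r = 15);
  translate([15, 284, 0]) cylinder(h = 379, r = 15);
  translate([295, 284, 0]) cylinder(h = 379, r = 15);
}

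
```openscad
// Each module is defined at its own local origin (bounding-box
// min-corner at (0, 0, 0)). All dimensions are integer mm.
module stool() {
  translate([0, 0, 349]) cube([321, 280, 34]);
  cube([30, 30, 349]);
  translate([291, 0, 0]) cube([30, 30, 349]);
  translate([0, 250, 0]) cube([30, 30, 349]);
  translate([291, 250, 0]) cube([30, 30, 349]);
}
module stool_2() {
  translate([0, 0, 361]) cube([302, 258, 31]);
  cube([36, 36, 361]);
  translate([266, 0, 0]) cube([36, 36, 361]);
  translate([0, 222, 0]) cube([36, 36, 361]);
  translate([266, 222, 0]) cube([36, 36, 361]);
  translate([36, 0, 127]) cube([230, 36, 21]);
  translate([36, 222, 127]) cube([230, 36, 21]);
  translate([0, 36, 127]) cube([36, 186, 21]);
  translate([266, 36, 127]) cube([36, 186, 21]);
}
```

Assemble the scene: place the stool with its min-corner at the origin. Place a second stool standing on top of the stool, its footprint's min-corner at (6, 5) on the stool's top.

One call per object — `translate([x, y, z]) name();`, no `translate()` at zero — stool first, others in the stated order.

stool();
translate([6, 5, 383]) stool_2();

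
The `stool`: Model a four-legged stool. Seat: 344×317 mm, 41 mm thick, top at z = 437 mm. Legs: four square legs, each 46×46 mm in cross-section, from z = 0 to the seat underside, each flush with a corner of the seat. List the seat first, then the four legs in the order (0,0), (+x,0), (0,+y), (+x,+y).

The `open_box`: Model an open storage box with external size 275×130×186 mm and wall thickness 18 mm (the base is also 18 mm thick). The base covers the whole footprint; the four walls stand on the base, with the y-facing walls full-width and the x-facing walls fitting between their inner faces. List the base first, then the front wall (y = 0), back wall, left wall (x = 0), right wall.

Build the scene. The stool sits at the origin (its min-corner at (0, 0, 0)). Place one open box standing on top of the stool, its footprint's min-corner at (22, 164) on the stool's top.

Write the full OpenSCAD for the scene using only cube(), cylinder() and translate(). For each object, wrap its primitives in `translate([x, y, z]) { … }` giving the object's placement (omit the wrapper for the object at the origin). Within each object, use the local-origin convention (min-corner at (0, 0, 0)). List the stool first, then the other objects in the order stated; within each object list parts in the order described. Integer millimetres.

translate([0, 0, 396]) cube([344, 317, 41]);
cube([46, 46, 396]);
translate([298, 0, 0]) cube([46, 46, 396]);
translate([0, 271, 0]) cube([46, 46, 396]);
translate([298, 271, 0]) cube([46, 46, 396]);
translate([22, 164, 437]) {
  cube([275, 130, 18]);
  translate([0, 0, 18]) cube([275, 18, 168]);
  translate([0, 112, 18]) cube([275, 18, 168]);
  translate([0, 18, 18]) cube([18, 94, 168]);
  translate([257, 18, 18]) cube([18, 94, 168]);
}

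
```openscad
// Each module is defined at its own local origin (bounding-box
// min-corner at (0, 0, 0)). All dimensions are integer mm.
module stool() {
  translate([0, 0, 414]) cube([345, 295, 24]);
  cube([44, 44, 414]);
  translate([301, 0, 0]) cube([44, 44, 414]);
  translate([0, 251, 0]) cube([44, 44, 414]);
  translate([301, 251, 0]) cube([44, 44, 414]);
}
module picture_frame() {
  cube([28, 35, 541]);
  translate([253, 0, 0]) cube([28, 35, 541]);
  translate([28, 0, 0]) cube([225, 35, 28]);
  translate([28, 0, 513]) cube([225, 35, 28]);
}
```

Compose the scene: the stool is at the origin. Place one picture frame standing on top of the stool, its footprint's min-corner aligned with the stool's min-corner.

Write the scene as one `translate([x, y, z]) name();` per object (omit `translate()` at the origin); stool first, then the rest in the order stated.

stool();
translate([0, 0, 438]) picture_frame();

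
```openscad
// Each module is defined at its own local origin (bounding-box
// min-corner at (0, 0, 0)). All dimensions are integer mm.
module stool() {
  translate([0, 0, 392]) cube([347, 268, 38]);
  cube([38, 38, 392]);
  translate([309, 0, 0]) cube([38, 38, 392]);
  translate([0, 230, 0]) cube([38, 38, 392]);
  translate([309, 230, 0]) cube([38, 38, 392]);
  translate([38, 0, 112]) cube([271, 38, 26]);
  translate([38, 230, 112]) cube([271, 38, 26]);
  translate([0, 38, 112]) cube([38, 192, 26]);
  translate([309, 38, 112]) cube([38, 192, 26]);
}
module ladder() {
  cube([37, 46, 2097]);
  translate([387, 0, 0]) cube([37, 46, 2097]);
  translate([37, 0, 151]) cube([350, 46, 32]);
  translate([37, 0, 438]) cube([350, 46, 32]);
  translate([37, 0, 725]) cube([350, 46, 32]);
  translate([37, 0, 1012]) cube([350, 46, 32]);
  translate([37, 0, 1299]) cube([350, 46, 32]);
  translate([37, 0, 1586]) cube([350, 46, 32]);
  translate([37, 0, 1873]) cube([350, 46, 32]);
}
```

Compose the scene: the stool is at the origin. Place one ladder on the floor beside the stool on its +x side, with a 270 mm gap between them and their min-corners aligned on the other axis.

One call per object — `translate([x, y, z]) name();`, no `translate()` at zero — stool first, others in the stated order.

stool();
translate([617, 0, 0]) ladder();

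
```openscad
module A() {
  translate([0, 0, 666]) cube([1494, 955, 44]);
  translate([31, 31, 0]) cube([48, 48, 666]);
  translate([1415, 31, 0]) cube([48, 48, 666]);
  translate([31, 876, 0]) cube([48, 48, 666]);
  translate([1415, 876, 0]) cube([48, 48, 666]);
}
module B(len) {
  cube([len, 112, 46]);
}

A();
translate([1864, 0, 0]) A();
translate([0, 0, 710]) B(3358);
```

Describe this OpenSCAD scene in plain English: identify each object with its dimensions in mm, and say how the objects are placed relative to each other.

A is a table with a 1494×955 mm rectangular top, 44 mm thick, top surface at z = 710 mm, supported by four 48×48 mm square legs, each inset 31 mm from the nearest pair of top edges, running from the floor.

B is a rectangular beam 3358 mm long (x), 112 mm deep (y), 46 mm thick (z).

The beam spans the tops of two tables placed 370 mm apart, resting at z = 710 mm.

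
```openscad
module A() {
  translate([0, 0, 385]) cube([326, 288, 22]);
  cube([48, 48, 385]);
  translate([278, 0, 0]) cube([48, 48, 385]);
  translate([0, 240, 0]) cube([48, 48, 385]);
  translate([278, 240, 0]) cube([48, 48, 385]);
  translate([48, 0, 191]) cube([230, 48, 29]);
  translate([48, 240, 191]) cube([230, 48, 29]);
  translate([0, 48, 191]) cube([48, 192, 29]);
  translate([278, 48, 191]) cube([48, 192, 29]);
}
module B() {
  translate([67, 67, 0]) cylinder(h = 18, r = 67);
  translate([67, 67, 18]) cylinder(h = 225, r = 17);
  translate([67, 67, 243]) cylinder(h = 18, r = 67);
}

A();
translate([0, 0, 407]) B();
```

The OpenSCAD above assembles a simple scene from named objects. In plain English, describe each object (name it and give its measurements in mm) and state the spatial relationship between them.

A is a four-legged stool. The seat is 326×288 mm, 22 mm thick, top at z = 407 mm. It stands on four square legs, each 48×48 mm in cross-section, from z = 0 to the seat underside, each flush with a corner of the seat. Four stretchers, 48 mm wide and 29 mm tall, connect adjacent legs with their undersides at z = 191 mm, each running between the inner faces of the legs it joins and aligned with the legs' outer faces on the other axis.

B is a spool: two coaxial disc flanges of radius 67 mm and thickness 18 mm, joined by a core cylinder of radius 17 mm and height 225 mm. The lower flange rests on z = 0 and the three cylinders share a vertical axis.

The spool is on top of the stool.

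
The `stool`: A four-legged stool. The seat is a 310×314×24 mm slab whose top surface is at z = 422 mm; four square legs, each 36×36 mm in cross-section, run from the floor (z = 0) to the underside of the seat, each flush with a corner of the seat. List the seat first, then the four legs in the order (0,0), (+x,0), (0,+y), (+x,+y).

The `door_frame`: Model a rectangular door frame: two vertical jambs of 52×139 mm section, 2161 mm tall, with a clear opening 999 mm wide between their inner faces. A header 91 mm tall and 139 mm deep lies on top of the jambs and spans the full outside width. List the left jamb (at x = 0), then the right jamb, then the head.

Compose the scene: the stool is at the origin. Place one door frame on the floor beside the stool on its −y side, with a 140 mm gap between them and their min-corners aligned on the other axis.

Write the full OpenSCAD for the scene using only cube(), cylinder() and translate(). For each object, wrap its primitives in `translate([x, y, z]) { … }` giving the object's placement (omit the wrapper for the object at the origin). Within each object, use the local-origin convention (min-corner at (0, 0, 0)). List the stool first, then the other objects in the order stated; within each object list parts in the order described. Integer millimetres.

translate([0, 0, 398]) cube([310, 314, 24]);
cube([36, 36, 398]);
translate([274, 0, 0]) cube([36, 36, 398]);
translate([0, 278, 0]) cube([36, 36, 398]);
translate([274, 278, 0]) cube([36, 36, 398]);
translate([0, -279, 0]) {
  cube([52, 139, 2161]);
  translate([1051, 0, 0]) cube([52, 139, 2161]);
  translate([0, 0, 2161]) cube([1103, 139, 91]);
}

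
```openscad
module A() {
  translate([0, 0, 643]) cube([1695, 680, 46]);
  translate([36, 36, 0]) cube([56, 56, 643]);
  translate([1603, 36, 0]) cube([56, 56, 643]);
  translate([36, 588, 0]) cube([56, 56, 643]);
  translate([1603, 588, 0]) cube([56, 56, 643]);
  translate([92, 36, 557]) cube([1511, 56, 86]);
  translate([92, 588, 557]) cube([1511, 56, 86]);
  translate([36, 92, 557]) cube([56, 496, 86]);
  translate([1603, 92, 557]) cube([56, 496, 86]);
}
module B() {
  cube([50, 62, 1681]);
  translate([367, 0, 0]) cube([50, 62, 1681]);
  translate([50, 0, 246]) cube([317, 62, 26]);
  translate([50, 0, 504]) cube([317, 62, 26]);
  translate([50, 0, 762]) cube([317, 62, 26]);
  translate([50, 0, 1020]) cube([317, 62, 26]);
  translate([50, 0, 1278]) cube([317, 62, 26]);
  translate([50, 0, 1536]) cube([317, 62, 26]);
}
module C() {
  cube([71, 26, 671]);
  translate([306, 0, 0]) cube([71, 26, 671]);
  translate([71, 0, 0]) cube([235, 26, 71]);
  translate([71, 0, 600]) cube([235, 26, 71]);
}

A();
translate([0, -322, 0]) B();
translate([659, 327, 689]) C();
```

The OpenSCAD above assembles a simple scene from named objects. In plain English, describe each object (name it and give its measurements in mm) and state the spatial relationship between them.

A is a rectangular dining table. The top is 1695×680×46 mm with its upper surface at z = 689 mm. It stands on four 56×56 mm square legs, each inset 36 mm from the nearest pair of top edges, running from the floor to the underside of the top. Four apron rails, 56 mm thick and 86 mm tall, run between adjacent legs with their top edges flush with the underside of the top and their outer faces flush with the legs' outer faces.

B is a wooden ladder with two side rails of 50×62 mm section and 1681 mm height, set 417 mm apart overall. Between them run 6 rectangular rungs (62 mm deep, 26 mm thick), front faces flush with the rails' −y face. The bottom of the first rung is 246 mm above the floor and each subsequent rung is 258 mm higher than the one below.

C is a picture frame with a 235×529 mm rectangular opening (x by z) and a uniform 71 mm border on every side. Frame depth is 26 mm along y. It is built from two vertical stiles running the full outside height and two horizontal rails spanning the gap between the stiles.

The ladder is on the floor beside the table on its −y side. The picture frame is on top of the table, centred.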